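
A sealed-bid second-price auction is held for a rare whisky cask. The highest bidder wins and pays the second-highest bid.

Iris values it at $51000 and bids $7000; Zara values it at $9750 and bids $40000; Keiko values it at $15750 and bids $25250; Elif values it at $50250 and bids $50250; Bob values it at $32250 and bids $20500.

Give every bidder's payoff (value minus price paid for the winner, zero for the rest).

Sorted high to low: Elif $50250, then Zara $40000, then Keiko $25250, then Bob $20500, then Iris $7000.
Elif has the top bid and wins; the price is the second-highest bid, $40000.
Elif's payoff = $50250 − $40000 = $10250. All other bidders lose, so their payoff is 0.

Payoffs: Iris $0, Zara $0, Keiko $0, Elif $10250, Bob $0.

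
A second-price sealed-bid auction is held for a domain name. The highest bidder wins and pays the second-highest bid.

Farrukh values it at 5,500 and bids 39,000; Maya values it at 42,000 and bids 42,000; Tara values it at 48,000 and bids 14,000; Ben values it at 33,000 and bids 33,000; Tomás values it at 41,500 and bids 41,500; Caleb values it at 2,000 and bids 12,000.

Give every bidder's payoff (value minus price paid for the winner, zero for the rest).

Farrukh 0, Maya 500, Tara 0, Ben 0, Tomás 0, Caleb 0.

Ranking the bids: Maya 42,000, then Tomás 41,500, then Farrukh 39,000, then Ben 33,000, then Tara 14,000, then Caleb 12,000.
Maya has the top bid and wins; the price is the second-highest bid, 41,500.
Maya's payoff = 42,000 − 41,500 = 500. All other bidders lose, so their payoff is 0.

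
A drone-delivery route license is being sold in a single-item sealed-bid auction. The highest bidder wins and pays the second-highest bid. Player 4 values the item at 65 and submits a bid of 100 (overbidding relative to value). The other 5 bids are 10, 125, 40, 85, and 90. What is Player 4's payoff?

Highest competing bid: 125.
Player 4's bid 100 is not the highest, so Player 4 loses, pays nothing, and earns zero payoff.

0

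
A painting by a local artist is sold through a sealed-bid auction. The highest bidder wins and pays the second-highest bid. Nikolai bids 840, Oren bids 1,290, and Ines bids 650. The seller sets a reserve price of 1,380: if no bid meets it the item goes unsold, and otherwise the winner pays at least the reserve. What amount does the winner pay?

Ranking the bids: Oren 1,290 > Nikolai 840 > Ines 650.
The top bid 1,290 is below the reserve 1,380, so the item goes unsold and nothing is paid.

unsold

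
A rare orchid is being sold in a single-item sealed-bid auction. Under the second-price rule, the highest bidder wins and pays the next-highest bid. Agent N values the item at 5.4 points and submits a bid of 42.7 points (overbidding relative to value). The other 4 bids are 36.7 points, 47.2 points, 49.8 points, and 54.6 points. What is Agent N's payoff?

Highest competing bid: 54.6 points.
Agent N's bid 42.7 points is not the highest, so Agent N loses, pays nothing, and earns zero payoff.

Payoff = 0.0 points.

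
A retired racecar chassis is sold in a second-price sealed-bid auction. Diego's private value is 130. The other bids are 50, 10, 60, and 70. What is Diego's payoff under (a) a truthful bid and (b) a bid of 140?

The highest competing bid is 70.
Bidding truthfully at 130: Diego has the top bid, wins, and pays the second-highest bid 70. Payoff = 130 − 70 = 60.
Bidding 140: Diego has the top bid, wins, and pays the second-highest bid 70. Payoff = 130 − 70 = 60.
The bid only affects whether you win, not the price — here both bids land on the same side of the top rival bid, so the deviation is payoff-neutral.

Truthful: 60; alternative: 60.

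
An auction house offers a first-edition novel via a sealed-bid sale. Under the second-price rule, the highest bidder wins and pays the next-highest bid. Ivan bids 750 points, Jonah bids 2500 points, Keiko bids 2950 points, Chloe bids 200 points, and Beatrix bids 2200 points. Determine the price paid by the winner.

The winner pays 2500 points.

Sorted high to low: Keiko 2950 points, then Jonah 2500 points, then Beatrix 2200 points, then Ivan 750 points, then Chloe 200 points.
Keiko has the highest bid, so Keiko wins.
The second-highest bid is 2500 points, so that is what Keiko pays.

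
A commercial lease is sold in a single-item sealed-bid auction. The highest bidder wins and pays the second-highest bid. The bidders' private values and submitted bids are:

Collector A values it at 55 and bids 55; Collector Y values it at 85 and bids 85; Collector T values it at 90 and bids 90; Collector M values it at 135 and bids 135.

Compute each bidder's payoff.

Collector A 0, Collector Y 0, Collector T 0, Collector M 45.

Ordered from highest: Collector M 135 > Collector T 90 > Collector Y 85 > Collector A 55.
Collector M has the top bid and wins; the price is the second-highest bid, 90.
Collector M's payoff = 135 − 90 = 45. All other bidders lose, so their payoff is 0.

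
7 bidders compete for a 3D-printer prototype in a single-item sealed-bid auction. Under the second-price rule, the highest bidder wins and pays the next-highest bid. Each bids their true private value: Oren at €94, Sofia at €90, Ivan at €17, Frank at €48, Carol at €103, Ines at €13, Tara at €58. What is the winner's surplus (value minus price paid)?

Sorted high to low: Carol €103 > Oren €94 > Sofia €90 > Tara €58 > Frank €48 > Ivan €17 > Ines €13.
Carol wins with the top bid and pays the second-highest, €94.
Surplus = €103 − €94 = €9.

€9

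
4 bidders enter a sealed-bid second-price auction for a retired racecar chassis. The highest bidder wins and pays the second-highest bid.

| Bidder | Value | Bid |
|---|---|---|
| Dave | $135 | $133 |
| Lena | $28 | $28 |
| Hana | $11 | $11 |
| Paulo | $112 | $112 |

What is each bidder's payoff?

Dave $23, Lena $0, Hana $0, Paulo $0.

Ordered from highest: Dave $133, then Paulo $112, then Lena $28, then Hana $11.
Dave has the top bid and wins; the price is the second-highest bid, $112.
Dave's payoff = $135 − $112 = $23. All other bidders lose, so their payoff is 0.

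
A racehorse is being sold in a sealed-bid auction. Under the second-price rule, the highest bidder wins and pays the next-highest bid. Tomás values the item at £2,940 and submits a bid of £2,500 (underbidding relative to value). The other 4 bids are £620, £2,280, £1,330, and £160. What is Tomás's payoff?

Payoff = £660.

Highest competing bid: £2,280.
Tomás's bid £2,500 is the highest overall, so Tomás wins and pays the second-highest bid, £2,280.
Payoff = value − price = £2,940 − £2,280 = £660.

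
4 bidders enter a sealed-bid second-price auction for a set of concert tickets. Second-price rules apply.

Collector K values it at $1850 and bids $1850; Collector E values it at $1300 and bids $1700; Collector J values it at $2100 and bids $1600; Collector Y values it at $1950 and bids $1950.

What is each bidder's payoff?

Bids in descending order: Collector Y $1950; Collector K $1850; Collector E $1700; Collector J $1600.
Collector Y has the top bid and wins; the price is the second-highest bid, $1850.
Collector Y's payoff = $1950 − $1850 = $100. All other bidders lose, so their payoff is 0.

Collector K $0, Collector E $0, Collector J $0, Collector Y $100.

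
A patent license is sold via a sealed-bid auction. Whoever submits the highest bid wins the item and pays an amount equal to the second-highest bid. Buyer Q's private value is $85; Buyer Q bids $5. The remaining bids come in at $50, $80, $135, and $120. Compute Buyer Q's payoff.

Payoff = $0.

Highest competing bid: $135.
Buyer Q's bid $5 is not the highest, so Buyer Q loses, pays nothing, and earns zero payoff.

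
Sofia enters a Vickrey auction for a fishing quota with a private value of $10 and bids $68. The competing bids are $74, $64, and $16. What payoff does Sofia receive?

Highest competing bid: $74.
Sofia's bid $68 is not the highest, so Sofia loses, pays nothing, and earns zero payoff.

Payoff = $0.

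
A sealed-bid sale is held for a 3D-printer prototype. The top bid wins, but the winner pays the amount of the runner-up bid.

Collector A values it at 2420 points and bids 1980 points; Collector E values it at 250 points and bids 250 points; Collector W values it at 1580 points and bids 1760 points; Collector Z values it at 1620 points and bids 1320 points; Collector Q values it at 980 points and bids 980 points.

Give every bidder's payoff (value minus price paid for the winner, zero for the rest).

Sorted high to low: Collector A 1980 points > Collector W 1760 points > Collector Z 1320 points > Collector Q 980 points > Collector E 250 points.
Collector A has the top bid and wins; the price is the second-highest bid, 1760 points.
Collector A's payoff = 2420 points − 1760 points = 660 points. All other bidders lose, so their payoff is 0.

Collector A 660 points, Collector E 0 points, Collector W 0 points, Collector Z 0 points, Collector Q 0 points.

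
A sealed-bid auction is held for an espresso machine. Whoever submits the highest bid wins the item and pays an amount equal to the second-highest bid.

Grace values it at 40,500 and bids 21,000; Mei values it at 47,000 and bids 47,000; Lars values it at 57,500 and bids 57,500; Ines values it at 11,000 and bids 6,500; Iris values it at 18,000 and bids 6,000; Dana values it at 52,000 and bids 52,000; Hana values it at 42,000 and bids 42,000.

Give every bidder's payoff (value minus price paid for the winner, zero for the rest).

Ordered from highest: Lars 57,500 > Dana 52,000 > Mei 47,000 > Hana 42,000 > Grace 21,000 > Ines 6,500 > Iris 6,000.
Lars has the top bid and wins; the price is the second-highest bid, 52,000.
Lars's payoff = 57,500 − 52,000 = 5,500. All other bidders lose, so their payoff is 0.

Payoffs: Grace 0, Mei 0, Lars 5,500, Ines 0, Iris 0, Dana 0, Hana 0.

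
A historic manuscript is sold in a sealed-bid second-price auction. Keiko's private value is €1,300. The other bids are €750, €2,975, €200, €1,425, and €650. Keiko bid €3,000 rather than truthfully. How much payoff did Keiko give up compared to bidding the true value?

The highest competing bid is €2,975.
Bidding truthfully at €1,300: the top bid is €2,975 (a rival), so Keiko loses. Payoff = €0.
Bidding €3,000: Keiko has the top bid, wins, and pays the second-highest bid €2,975. Payoff = €1,300 − €2,975 = -€1,675.
Regret = truthful payoff − actual payoff = €0 − -€1,675 = €1,675.

Regret: €1,675.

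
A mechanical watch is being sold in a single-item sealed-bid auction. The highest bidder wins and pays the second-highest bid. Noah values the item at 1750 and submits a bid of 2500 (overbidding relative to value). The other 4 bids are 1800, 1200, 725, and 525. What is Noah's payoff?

Noah's payoff: -50.

Highest competing bid: 1800.
Noah's bid 2500 is the highest overall, so Noah wins and pays the second-highest bid, 1800.
Payoff = value − price = 1750 − 1800 = -50.
Overbidding won the item at a price above value — truthful bidding would have avoided this loss.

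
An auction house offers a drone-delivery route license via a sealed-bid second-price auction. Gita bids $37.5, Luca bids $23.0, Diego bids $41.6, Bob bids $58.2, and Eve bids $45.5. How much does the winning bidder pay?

Ranking the bids: Bob $58.2, then Eve $45.5, then Diego $41.6, then Gita $37.5, then Luca $23.0.
Bob has the highest bid, so Bob wins.
The second-highest bid is $45.5, so that is what Bob pays.

Price paid: $45.5.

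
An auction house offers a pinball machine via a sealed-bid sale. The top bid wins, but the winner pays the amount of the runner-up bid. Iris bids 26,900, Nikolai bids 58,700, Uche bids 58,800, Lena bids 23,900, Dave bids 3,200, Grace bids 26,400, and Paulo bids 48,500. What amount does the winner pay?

Sorted high to low: Uche 58,800; Nikolai 58,700; Paulo 48,500; Iris 26,900; Grace 26,400; Lena 23,900; Dave 3,200.
Uche has the highest bid, so Uche wins.
The second-highest bid is 58,700, so that is what Uche pays.

The winner pays 58,700.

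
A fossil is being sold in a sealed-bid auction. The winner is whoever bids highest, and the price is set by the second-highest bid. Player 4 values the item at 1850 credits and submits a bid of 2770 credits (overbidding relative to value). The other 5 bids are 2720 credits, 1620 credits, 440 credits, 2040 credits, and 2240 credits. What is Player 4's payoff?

-870 credits

Highest competing bid: 2720 credits.
Player 4's bid 2770 credits is the highest overall, so Player 4 wins and pays the second-highest bid, 2720 credits.
Payoff = value − price = 1850 credits − 2720 credits = -870 credits.
Overbidding won the item at a price above value — truthful bidding would have avoided this loss.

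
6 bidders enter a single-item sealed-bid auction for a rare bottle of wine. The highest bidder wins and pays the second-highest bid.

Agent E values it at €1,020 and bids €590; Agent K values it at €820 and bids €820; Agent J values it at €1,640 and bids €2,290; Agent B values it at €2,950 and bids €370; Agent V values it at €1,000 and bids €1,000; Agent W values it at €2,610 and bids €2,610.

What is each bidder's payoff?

Ranking the bids: Agent W €2,610, then Agent J €2,290, then Agent V €1,000, then Agent K €820, then Agent E €590, then Agent B €370.
Agent W has the top bid and wins; the price is the second-highest bid, €2,290.
Agent W's payoff = €2,610 − €2,290 = €320. All other bidders lose, so their payoff is 0.

Payoffs: Agent E €0, Agent K €0, Agent J €0, Agent B €0, Agent V €0, Agent W €320.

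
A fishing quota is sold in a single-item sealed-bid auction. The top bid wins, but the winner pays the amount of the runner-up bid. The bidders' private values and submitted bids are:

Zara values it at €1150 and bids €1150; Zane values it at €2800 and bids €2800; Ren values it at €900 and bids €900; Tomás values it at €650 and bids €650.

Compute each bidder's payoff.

Ranking the bids: Zane €2800, then Zara €1150, then Ren €900, then Tomás €650.
Zane has the top bid and wins; the price is the second-highest bid, €1150.
Zane's payoff = €2800 − €1150 = €1650. All other bidders lose, so their payoff is 0.

Payoffs: Zara €0, Zane €1650, Ren €0, Tomás €0.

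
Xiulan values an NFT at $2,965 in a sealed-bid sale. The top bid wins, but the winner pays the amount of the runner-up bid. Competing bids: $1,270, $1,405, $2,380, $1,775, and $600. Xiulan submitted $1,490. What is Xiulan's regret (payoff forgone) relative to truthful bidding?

Payoff forgone: $585.

The highest competing bid is $2,380.
Bidding truthfully at $2,965: Xiulan has the top bid, wins, and pays the second-highest bid $2,380. Payoff = $2,965 − $2,380 = $585.
Bidding $1,490: the top bid is $2,380 (a rival), so Xiulan loses. Payoff = $0.
Regret = truthful payoff − actual payoff = $585 − $0 = $585.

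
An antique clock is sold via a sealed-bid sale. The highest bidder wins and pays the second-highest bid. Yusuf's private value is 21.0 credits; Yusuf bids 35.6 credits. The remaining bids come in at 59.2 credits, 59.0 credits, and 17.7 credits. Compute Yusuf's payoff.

0.0 credits

Highest competing bid: 59.2 credits.
Yusuf's bid 35.6 credits is not the highest, so Yusuf loses, pays nothing, and earns zero payoff.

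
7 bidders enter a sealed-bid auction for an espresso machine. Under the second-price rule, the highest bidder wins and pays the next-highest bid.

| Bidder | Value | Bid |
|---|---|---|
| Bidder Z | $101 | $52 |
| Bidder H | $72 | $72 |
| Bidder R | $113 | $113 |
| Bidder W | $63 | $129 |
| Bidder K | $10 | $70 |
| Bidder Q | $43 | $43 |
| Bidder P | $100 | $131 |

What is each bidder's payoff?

Payoffs: Bidder Z $0, Bidder H $0, Bidder R $0, Bidder W $0, Bidder K $0, Bidder Q $0, Bidder P -$29.

Ordered from highest: Bidder P $131 > Bidder W $129 > Bidder R $113 > Bidder H $72 > Bidder K $70 > Bidder Z $52 > Bidder Q $43.
Bidder P has the top bid and wins; the price is the second-highest bid, $129.
Bidder P's payoff = $100 − $129 = -$29. All other bidders lose, so their payoff is 0.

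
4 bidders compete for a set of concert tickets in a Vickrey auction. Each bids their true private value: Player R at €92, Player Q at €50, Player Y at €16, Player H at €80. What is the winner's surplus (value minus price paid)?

Bids in descending order: Player R €92 > Player H €80 > Player Q €50 > Player Y €16.
Player R wins with the top bid and pays the second-highest, €80.
Surplus = €92 − €80 = €12.

€12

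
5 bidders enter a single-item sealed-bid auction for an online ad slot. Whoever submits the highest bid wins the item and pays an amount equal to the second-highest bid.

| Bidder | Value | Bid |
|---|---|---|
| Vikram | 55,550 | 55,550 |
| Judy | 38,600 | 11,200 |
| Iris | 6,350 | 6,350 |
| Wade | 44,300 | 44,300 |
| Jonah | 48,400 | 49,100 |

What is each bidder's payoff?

Bids in descending order: Vikram 55,550, then Jonah 49,100, then Wade 44,300, then Judy 11,200, then Iris 6,350.
Vikram has the top bid and wins; the price is the second-highest bid, 49,100.
Vikram's payoff = 55,550 − 49,100 = 6,450. All other bidders lose, so their payoff is 0.

Vikram 6,450, Judy 0, Iris 0, Wade 0, Jonah 0.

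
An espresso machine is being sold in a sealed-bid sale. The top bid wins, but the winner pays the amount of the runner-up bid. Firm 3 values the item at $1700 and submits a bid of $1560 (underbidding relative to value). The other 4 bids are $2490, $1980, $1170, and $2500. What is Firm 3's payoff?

Highest competing bid: $2500.
Firm 3's bid $1560 is not the highest, so Firm 3 loses, pays nothing, and earns zero payoff.

Payoff = $0.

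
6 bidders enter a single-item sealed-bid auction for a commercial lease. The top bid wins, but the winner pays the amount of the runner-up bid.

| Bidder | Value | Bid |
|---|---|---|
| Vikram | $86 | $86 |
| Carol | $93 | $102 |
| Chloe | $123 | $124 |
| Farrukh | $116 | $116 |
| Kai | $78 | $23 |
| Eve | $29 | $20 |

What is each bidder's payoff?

Vikram $0, Carol $0, Chloe $7, Farrukh $0, Kai $0, Eve $0.

Ordered from highest: Chloe $124; Farrukh $116; Carol $102; Vikram $86; Kai $23; Eve $20.
Chloe has the top bid and wins; the price is the second-highest bid, $116.
Chloe's payoff = $123 − $116 = $7. All other bidders lose, so their payoff is 0.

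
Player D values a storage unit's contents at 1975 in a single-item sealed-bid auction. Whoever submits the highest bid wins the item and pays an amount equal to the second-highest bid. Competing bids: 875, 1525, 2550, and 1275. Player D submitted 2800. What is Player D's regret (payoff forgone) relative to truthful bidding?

The highest competing bid is 2550.
Bidding truthfully at 1975: the top bid is 2550 (a rival), so Player D loses. Payoff = 0.
Bidding 2800: Player D has the top bid, wins, and pays the second-highest bid 2550. Payoff = 1975 − 2550 = -575.
Regret = truthful payoff − actual payoff = 0 − -575 = 575.
This is the dominant-strategy logic: truthful bidding weakly beats any alternative.

Regret: 575.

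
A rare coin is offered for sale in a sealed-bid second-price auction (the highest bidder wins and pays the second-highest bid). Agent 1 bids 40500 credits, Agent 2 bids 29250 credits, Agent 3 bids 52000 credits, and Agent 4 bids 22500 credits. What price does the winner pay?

Ordered from highest: Agent 3 52000 credits > Agent 1 40500 credits > Agent 2 29250 credits > Agent 4 22500 credits.
Agent 3 is the highest bidder, so Agent 3 wins.
Under the second-price rule, the price is the second-highest bid: 40500 credits.

40500 credits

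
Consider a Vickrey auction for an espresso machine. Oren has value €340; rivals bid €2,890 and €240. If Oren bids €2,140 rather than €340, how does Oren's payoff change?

The highest competing bid is €2,890.
Bidding truthfully at €340: the top bid is €2,890 (a rival), so Oren loses. Payoff = €0.
Bidding €2,140: the top bid is €2,890 (a rival), so Oren loses. Payoff = €0.
Change = €0 − €0 = €0.

Change in payoff: €0.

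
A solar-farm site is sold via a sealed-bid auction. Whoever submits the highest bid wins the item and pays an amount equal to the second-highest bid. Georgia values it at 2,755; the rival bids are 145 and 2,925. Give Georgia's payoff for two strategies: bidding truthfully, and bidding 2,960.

The highest competing bid is 2,925.
Bidding truthfully at 2,755: the top bid is 2,925 (a rival), so Georgia loses. Payoff = 0.
Bidding 2,960: Georgia has the top bid, wins, and pays the second-highest bid 2,925. Payoff = 2,755 − 2,925 = -170.

Truthful: 0; alternative: -170.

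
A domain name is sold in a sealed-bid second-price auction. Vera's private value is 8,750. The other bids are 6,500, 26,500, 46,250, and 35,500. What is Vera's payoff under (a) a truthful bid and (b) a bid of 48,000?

Truthful: 0; alternative: -37,500.

The highest competing bid is 46,250.
Bidding truthfully at 8,750: the top bid is 46,250 (a rival), so Vera loses. Payoff = 0.
Bidding 48,000: Vera has the top bid, wins, and pays the second-highest bid 46,250. Payoff = 8,750 − 46,250 = -37,500.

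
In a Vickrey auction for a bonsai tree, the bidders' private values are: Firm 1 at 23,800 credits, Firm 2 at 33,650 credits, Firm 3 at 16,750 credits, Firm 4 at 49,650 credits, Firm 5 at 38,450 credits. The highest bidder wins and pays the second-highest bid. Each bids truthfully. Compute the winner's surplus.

Bids in descending order: Firm 4 49,650 credits > Firm 5 38,450 credits > Firm 2 33,650 credits > Firm 1 23,800 credits > Firm 3 16,750 credits.
Firm 4 wins with the top bid and pays the second-highest, 38,450 credits.
Surplus = 49,650 credits − 38,450 credits = 11,200 credits.

Winner's surplus: 11,200 credits.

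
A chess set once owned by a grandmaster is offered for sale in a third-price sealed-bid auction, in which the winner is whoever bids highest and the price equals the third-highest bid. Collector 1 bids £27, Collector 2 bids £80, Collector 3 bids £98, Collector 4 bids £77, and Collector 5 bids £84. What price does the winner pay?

Sorted high to low: Collector 3 £98; Collector 5 £84; Collector 2 £80; Collector 4 £77; Collector 1 £27.
Collector 3 is the highest bidder, so Collector 3 wins.
Under the third-price rule, the price is the third-highest bid: £80.

Price paid: £80.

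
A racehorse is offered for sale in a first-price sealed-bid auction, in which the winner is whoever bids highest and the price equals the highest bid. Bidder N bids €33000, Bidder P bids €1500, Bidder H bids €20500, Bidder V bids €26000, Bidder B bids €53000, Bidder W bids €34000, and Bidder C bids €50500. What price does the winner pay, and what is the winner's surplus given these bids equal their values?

Bids in descending order: Bidder B €53000, then Bidder C €50500, then Bidder W €34000, then Bidder N €33000, then Bidder V €26000, then Bidder H €20500, then Bidder P €1500.
Bidder B is the highest bidder, so Bidder B wins.
Under the first-price rule, the price is the highest bid: €53000.
Surplus = €53000 − €53000 = €0.

The winner pays €53000 for a surplus of €0.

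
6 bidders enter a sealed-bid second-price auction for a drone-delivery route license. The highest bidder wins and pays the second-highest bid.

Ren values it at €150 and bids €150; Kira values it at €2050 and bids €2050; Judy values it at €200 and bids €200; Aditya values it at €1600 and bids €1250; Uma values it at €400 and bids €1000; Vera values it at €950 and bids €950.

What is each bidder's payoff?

Bids in descending order: Kira €2050, then Aditya €1250, then Uma €1000, then Vera €950, then Judy €200, then Ren €150.
Kira has the top bid and wins; the price is the second-highest bid, €1250.
Kira's payoff = €2050 − €1250 = €800. All other bidders lose, so their payoff is 0.

Payoffs: Ren €0, Kira €800, Judy €0, Aditya €0, Uma €0, Vera €0.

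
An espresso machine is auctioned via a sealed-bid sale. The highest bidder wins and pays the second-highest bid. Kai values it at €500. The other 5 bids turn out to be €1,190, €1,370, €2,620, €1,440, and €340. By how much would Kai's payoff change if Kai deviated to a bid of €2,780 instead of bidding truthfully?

-€2,120

The highest competing bid is €2,620.
Bidding truthfully at €500: the top bid is €2,620 (a rival), so Kai loses. Payoff = €0.
Bidding €2,780: Kai has the top bid, wins, and pays the second-highest bid €2,620. Payoff = €500 − €2,620 = -€2,120.
Change = -€2,120 − €0 = -€2,120.
Deviating from a truthful bid can only lose payoff in a second-price auction — never gain.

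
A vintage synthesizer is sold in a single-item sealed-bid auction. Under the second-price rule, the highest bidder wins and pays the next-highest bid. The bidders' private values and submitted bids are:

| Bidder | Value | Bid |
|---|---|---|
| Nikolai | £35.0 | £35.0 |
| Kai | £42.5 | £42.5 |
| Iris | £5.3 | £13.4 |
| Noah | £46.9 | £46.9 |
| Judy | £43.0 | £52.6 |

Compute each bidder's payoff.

Bids in descending order: Judy £52.6 > Noah £46.9 > Kai £42.5 > Nikolai £35.0 > Iris £13.4.
Judy has the top bid and wins; the price is the second-highest bid, £46.9.
Judy's payoff = £43.0 − £46.9 = -£3.9. All other bidders lose, so their payoff is 0.

Payoffs: Nikolai £0.0, Kai £0.0, Iris £0.0, Noah £0.0, Judy -£3.9.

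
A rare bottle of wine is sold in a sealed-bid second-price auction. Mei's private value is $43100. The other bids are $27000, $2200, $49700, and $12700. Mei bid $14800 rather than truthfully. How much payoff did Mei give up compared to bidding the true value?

Regret: $0.

The highest competing bid is $49700.
Bidding truthfully at $43100: the top bid is $49700 (a rival), so Mei loses. Payoff = $0.
Bidding $14800: the top bid is $49700 (a rival), so Mei loses. Payoff = $0.
Regret = truthful payoff − actual payoff = $0 − $0 = $0.
The bid only affects whether you win, not the price — here both bids land on the same side of the top rival bid, so the deviation is payoff-neutral.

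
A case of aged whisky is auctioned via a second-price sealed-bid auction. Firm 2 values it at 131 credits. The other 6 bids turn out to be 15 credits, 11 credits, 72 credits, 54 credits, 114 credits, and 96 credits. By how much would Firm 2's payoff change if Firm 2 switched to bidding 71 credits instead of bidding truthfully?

The highest competing bid is 114 credits.
Bidding truthfully at 131 credits: Firm 2 has the top bid, wins, and pays the second-highest bid 114 credits. Payoff = 131 credits − 114 credits = 17 credits.
Bidding 71 credits: the top bid is 114 credits (a rival), so Firm 2 loses. Payoff = 0 credits.
Change = 0 credits − 17 credits = -17 credits.
This is the dominant-strategy logic: truthful bidding weakly beats any alternative.

Payoff change: -17 credits.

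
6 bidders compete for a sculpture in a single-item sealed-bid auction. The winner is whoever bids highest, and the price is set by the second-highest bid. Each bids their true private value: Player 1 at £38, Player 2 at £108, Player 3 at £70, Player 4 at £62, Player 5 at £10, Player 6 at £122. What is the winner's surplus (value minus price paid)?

Ordered from highest: Player 6 £122 > Player 2 £108 > Player 3 £70 > Player 4 £62 > Player 1 £38 > Player 5 £10.
Player 6 wins with the top bid and pays the second-highest, £108.
Surplus = £122 − £108 = £14.

£14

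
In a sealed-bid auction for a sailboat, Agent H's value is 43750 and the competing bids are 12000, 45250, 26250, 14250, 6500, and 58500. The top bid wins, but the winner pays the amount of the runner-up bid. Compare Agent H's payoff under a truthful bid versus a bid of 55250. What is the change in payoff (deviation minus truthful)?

The highest competing bid is 58500.
Bidding truthfully at 43750: the top bid is 58500 (a rival), so Agent H loses. Payoff = 0.
Bidding 55250: the top bid is 58500 (a rival), so Agent H loses. Payoff = 0.
Change = 0 − 0 = 0.
The bid only affects whether you win, not the price — here both bids land on the same side of the top rival bid, so the deviation is payoff-neutral.

Change in payoff: 0.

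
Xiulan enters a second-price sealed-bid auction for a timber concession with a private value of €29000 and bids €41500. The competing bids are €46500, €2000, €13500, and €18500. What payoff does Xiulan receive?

Payoff = €0.

Highest competing bid: €46500.
Xiulan's bid €41500 is not the highest, so Xiulan loses, pays nothing, and earns zero payoff.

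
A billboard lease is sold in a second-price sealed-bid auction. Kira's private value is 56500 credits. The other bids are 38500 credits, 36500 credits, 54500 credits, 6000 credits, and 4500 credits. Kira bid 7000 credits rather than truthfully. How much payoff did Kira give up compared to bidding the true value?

The highest competing bid is 54500 credits.
Bidding truthfully at 56500 credits: Kira has the top bid, wins, and pays the second-highest bid 54500 credits. Payoff = 56500 credits − 54500 credits = 2000 credits.
Bidding 7000 credits: the top bid is 54500 credits (a rival), so Kira loses. Payoff = 0 credits.
Regret = truthful payoff − actual payoff = 2000 credits − 0 credits = 2000 credits.

Payoff forgone: 2000 credits.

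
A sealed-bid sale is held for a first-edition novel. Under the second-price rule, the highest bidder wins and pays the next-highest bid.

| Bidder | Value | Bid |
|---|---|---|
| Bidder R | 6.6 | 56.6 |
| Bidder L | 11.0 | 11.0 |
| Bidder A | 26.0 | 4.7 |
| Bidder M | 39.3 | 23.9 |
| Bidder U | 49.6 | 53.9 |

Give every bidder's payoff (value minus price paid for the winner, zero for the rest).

Payoffs: Bidder R -47.3, Bidder L 0.0, Bidder A 0.0, Bidder M 0.0, Bidder U 0.0.

Bids in descending order: Bidder R 56.6, then Bidder U 53.9, then Bidder M 23.9, then Bidder L 11.0, then Bidder A 4.7.
Bidder R has the top bid and wins; the price is the second-highest bid, 53.9.
Bidder R's payoff = 6.6 − 53.9 = -47.3. All other bidders lose, so their payoff is 0.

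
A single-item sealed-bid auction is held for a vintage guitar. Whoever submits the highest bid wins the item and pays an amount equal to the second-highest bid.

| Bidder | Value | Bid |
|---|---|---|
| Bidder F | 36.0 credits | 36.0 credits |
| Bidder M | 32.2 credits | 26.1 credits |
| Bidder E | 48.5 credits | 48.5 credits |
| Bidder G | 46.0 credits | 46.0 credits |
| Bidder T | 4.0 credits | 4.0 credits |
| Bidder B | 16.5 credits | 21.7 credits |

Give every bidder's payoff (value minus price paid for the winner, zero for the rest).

Ordered from highest: Bidder E 48.5 credits; Bidder G 46.0 credits; Bidder F 36.0 credits; Bidder M 26.1 credits; Bidder B 21.7 credits; Bidder T 4.0 credits.
Bidder E has the top bid and wins; the price is the second-highest bid, 46.0 credits.
Bidder E's payoff = 48.5 credits − 46.0 credits = 2.5 credits. All other bidders lose, so their payoff is 0.

Bidder F 0.0 credits, Bidder M 0.0 credits, Bidder E 2.5 credits, Bidder G 0.0 credits, Bidder T 0.0 credits, Bidder B 0.0 credits.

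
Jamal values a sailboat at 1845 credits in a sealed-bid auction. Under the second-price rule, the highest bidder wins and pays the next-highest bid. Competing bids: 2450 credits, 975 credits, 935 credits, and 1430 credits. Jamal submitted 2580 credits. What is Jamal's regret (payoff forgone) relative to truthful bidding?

Regret: 605 credits.

The highest competing bid is 2450 credits.
Bidding truthfully at 1845 credits: the top bid is 2450 credits (a rival), so Jamal loses. Payoff = 0 credits.
Bidding 2580 credits: Jamal has the top bid, wins, and pays the second-highest bid 2450 credits. Payoff = 1845 credits − 2450 credits = -605 credits.
Regret = truthful payoff − actual payoff = 0 credits − -605 credits = 605 credits.
This is the dominant-strategy logic: truthful bidding weakly beats any alternative.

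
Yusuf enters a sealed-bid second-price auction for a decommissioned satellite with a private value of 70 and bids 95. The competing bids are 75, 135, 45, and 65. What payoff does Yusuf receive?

Yusuf's payoff: 0.

Highest competing bid: 135.
Yusuf's bid 95 is not the highest, so Yusuf loses, pays nothing, and earns zero payoff.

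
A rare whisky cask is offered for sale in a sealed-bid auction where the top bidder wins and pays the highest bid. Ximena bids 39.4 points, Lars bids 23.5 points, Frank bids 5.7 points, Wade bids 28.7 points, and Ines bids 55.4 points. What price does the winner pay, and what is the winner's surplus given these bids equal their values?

Price 55.4 points; surplus 0.0 points.

Bids in descending order: Ines 55.4 points, then Ximena 39.4 points, then Wade 28.7 points, then Lars 23.5 points, then Frank 5.7 points.
Ines is the highest bidder, so Ines wins.
Under the first-price rule, the price is the highest bid: 55.4 points.
Surplus = 55.4 points − 55.4 points = 0.0 points.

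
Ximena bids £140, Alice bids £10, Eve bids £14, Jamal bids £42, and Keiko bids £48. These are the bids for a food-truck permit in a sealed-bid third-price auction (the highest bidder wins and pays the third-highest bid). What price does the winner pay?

Sorted high to low: Ximena £140, then Keiko £48, then Jamal £42, then Eve £14, then Alice £10.
Ximena is the highest bidder, so Ximena wins.
Under the third-price rule, the price is the third-highest bid: £42.

£42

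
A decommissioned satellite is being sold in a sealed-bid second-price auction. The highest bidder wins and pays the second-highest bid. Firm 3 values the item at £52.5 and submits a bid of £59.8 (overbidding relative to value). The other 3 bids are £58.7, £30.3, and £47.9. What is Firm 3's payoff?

The bidder's payoff: -£6.2.

Highest competing bid: £58.7.
Firm 3's bid £59.8 is the highest overall, so Firm 3 wins and pays the second-highest bid, £58.7.
Payoff = value − price = £52.5 − £58.7 = -£6.2.
Overbidding won the item at a price above value — truthful bidding would have avoided this loss.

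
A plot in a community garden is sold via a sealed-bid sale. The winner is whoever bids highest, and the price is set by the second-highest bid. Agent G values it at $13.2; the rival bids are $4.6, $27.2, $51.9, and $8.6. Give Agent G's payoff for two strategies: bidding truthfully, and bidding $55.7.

(a) $0.0  (b) -$38.7

The highest competing bid is $51.9.
Bidding truthfully at $13.2: the top bid is $51.9 (a rival), so Agent G loses. Payoff = $0.0.
Bidding $55.7: Agent G has the top bid, wins, and pays the second-highest bid $51.9. Payoff = $13.2 − $51.9 = -$38.7.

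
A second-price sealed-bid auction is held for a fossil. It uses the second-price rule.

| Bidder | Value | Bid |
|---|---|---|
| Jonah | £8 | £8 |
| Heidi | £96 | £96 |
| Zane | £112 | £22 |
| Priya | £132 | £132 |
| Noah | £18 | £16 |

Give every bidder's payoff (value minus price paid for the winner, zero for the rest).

Ordered from highest: Priya £132, then Heidi £96, then Zane £22, then Noah £16, then Jonah £8.
Priya has the top bid and wins; the price is the second-highest bid, £96.
Priya's payoff = £132 − £96 = £36. All other bidders lose, so their payoff is 0.

Jonah £0, Heidi £0, Zane £0, Priya £36, Noah £0.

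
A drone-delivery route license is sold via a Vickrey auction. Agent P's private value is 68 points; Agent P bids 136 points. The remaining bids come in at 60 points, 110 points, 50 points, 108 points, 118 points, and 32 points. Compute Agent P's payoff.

Highest competing bid: 118 points.
Agent P's bid 136 points is the highest overall, so Agent P wins and pays the second-highest bid, 118 points.
Payoff = value − price = 68 points − 118 points = -50 points.
Overbidding won the item at a price above value — truthful bidding would have avoided this loss.

-50 points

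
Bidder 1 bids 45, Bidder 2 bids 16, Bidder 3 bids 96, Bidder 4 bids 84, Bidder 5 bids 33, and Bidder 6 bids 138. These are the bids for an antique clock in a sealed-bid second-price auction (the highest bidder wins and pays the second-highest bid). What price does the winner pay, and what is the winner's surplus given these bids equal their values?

Bids in descending order: Bidder 6 138 > Bidder 3 96 > Bidder 4 84 > Bidder 1 45 > Bidder 5 33 > Bidder 2 16.
Bidder 6 is the highest bidder, so Bidder 6 wins.
Under the second-price rule, the price is the second-highest bid: 96.
Surplus = 138 − 96 = 42.

The winner pays 96 for a surplus of 42.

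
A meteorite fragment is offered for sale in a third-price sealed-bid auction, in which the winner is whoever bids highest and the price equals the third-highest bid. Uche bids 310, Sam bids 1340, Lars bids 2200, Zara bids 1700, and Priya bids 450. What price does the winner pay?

1340

Ranking the bids: Lars 2200 > Zara 1700 > Sam 1340 > Priya 450 > Uche 310.
Lars is the highest bidder, so Lars wins.
Under the third-price rule, the price is the third-highest bid: 1340.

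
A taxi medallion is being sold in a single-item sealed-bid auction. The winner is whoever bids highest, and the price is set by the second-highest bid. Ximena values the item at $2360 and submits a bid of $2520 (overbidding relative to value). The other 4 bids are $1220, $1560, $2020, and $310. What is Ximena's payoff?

Highest competing bid: $2020.
Ximena's bid $2520 is the highest overall, so Ximena wins and pays the second-highest bid, $2020.
Payoff = value − price = $2360 − $2020 = $340.

Payoff = $340.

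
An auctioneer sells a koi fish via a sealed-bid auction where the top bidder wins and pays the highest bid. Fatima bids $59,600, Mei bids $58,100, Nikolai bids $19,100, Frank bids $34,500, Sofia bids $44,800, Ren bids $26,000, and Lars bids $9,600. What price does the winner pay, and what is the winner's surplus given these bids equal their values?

Price $59,600; surplus $0.

Ranking the bids: Fatima $59,600 > Mei $58,100 > Sofia $44,800 > Frank $34,500 > Ren $26,000 > Nikolai $19,100 > Lars $9,600.
Fatima is the highest bidder, so Fatima wins.
Under the first-price rule, the price is the highest bid: $59,600.
Surplus = $59,600 − $59,600 = $0.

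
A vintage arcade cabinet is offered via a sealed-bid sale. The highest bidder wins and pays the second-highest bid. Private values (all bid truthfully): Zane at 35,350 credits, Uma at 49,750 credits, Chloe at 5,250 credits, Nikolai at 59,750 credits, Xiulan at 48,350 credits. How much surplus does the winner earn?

10,000 credits

Bids in descending order: Nikolai 59,750 credits > Uma 49,750 credits > Xiulan 48,350 credits > Zane 35,350 credits > Chloe 5,250 credits.
Nikolai wins with the top bid and pays the second-highest, 49,750 credits.
Surplus = 59,750 credits − 49,750 credits = 10,000 credits.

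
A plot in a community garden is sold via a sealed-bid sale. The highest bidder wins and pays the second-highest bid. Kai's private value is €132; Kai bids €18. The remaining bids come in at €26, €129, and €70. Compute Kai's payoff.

Highest competing bid: €129.
Kai's bid €18 is not the highest, so Kai loses, pays nothing, and earns zero payoff.

€0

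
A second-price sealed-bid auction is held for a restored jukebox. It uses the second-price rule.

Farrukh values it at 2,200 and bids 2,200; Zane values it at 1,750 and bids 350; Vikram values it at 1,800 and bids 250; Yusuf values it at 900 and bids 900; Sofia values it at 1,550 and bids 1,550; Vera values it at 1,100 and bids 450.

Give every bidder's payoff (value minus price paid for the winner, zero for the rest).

Payoffs: Farrukh 650, Zane 0, Vikram 0, Yusuf 0, Sofia 0, Vera 0.

Ranking the bids: Farrukh 2,200; Sofia 1,550; Yusuf 900; Vera 450; Zane 350; Vikram 250.
Farrukh has the top bid and wins; the price is the second-highest bid, 1,550.
Farrukh's payoff = 2,200 − 1,550 = 650. All other bidders lose, so their payoff is 0.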